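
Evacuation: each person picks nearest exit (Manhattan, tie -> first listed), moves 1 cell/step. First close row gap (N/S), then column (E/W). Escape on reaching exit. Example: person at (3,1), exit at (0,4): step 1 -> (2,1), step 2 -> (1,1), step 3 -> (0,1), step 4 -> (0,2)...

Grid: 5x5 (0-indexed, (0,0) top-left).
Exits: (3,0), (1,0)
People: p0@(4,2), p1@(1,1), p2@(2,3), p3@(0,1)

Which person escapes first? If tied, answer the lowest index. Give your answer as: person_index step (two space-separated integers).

Answer: 1 1

Derivation:
Step 1: p0:(4,2)->(3,2) | p1:(1,1)->(1,0)->EXIT | p2:(2,3)->(3,3) | p3:(0,1)->(1,1)
Step 2: p0:(3,2)->(3,1) | p1:escaped | p2:(3,3)->(3,2) | p3:(1,1)->(1,0)->EXIT
Step 3: p0:(3,1)->(3,0)->EXIT | p1:escaped | p2:(3,2)->(3,1) | p3:escaped
Step 4: p0:escaped | p1:escaped | p2:(3,1)->(3,0)->EXIT | p3:escaped
Exit steps: [3, 1, 4, 2]
First to escape: p1 at step 1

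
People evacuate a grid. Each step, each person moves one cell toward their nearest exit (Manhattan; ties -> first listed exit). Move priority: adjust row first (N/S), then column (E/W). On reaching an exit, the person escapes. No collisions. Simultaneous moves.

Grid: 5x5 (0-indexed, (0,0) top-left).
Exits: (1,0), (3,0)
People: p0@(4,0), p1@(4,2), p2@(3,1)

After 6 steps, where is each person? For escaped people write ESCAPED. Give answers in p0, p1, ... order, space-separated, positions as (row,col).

Step 1: p0:(4,0)->(3,0)->EXIT | p1:(4,2)->(3,2) | p2:(3,1)->(3,0)->EXIT
Step 2: p0:escaped | p1:(3,2)->(3,1) | p2:escaped
Step 3: p0:escaped | p1:(3,1)->(3,0)->EXIT | p2:escaped

ESCAPED ESCAPED ESCAPED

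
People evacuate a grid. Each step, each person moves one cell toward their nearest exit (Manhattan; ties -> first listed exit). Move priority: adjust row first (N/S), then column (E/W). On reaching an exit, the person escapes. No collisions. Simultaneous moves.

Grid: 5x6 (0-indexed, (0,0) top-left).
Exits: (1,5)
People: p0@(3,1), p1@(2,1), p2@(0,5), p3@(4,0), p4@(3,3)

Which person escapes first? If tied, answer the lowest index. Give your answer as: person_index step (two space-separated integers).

Answer: 2 1

Derivation:
Step 1: p0:(3,1)->(2,1) | p1:(2,1)->(1,1) | p2:(0,5)->(1,5)->EXIT | p3:(4,0)->(3,0) | p4:(3,3)->(2,3)
Step 2: p0:(2,1)->(1,1) | p1:(1,1)->(1,2) | p2:escaped | p3:(3,0)->(2,0) | p4:(2,3)->(1,3)
Step 3: p0:(1,1)->(1,2) | p1:(1,2)->(1,3) | p2:escaped | p3:(2,0)->(1,0) | p4:(1,3)->(1,4)
Step 4: p0:(1,2)->(1,3) | p1:(1,3)->(1,4) | p2:escaped | p3:(1,0)->(1,1) | p4:(1,4)->(1,5)->EXIT
Step 5: p0:(1,3)->(1,4) | p1:(1,4)->(1,5)->EXIT | p2:escaped | p3:(1,1)->(1,2) | p4:escaped
Step 6: p0:(1,4)->(1,5)->EXIT | p1:escaped | p2:escaped | p3:(1,2)->(1,3) | p4:escaped
Step 7: p0:escaped | p1:escaped | p2:escaped | p3:(1,3)->(1,4) | p4:escaped
Step 8: p0:escaped | p1:escaped | p2:escaped | p3:(1,4)->(1,5)->EXIT | p4:escaped
Exit steps: [6, 5, 1, 8, 4]
First to escape: p2 at step 1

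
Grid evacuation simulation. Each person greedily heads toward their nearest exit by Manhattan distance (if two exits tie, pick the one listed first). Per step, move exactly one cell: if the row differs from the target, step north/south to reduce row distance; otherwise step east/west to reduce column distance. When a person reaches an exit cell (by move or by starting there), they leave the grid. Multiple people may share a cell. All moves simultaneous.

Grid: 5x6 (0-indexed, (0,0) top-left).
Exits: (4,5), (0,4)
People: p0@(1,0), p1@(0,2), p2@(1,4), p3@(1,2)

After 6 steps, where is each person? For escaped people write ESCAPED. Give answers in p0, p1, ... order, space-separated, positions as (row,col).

Step 1: p0:(1,0)->(0,0) | p1:(0,2)->(0,3) | p2:(1,4)->(0,4)->EXIT | p3:(1,2)->(0,2)
Step 2: p0:(0,0)->(0,1) | p1:(0,3)->(0,4)->EXIT | p2:escaped | p3:(0,2)->(0,3)
Step 3: p0:(0,1)->(0,2) | p1:escaped | p2:escaped | p3:(0,3)->(0,4)->EXIT
Step 4: p0:(0,2)->(0,3) | p1:escaped | p2:escaped | p3:escaped
Step 5: p0:(0,3)->(0,4)->EXIT | p1:escaped | p2:escaped | p3:escaped

ESCAPED ESCAPED ESCAPED ESCAPED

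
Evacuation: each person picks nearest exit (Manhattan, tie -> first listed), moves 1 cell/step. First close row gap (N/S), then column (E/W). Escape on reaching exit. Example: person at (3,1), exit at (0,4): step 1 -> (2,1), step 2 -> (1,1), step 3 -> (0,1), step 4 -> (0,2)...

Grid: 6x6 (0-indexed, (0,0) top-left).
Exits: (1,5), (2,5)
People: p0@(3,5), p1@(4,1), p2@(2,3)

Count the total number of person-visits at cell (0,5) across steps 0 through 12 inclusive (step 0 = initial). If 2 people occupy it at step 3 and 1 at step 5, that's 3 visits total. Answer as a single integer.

Answer: 0

Derivation:
Step 0: p0@(3,5) p1@(4,1) p2@(2,3) -> at (0,5): 0 [-], cum=0
Step 1: p0@ESC p1@(3,1) p2@(2,4) -> at (0,5): 0 [-], cum=0
Step 2: p0@ESC p1@(2,1) p2@ESC -> at (0,5): 0 [-], cum=0
Step 3: p0@ESC p1@(2,2) p2@ESC -> at (0,5): 0 [-], cum=0
Step 4: p0@ESC p1@(2,3) p2@ESC -> at (0,5): 0 [-], cum=0
Step 5: p0@ESC p1@(2,4) p2@ESC -> at (0,5): 0 [-], cum=0
Step 6: p0@ESC p1@ESC p2@ESC -> at (0,5): 0 [-], cum=0
Total visits = 0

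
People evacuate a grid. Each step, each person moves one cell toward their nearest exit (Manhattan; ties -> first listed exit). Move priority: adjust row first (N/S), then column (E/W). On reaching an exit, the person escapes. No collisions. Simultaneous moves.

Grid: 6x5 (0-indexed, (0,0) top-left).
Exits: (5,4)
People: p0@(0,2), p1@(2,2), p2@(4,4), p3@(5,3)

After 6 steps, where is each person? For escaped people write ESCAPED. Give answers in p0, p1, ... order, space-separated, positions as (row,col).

Step 1: p0:(0,2)->(1,2) | p1:(2,2)->(3,2) | p2:(4,4)->(5,4)->EXIT | p3:(5,3)->(5,4)->EXIT
Step 2: p0:(1,2)->(2,2) | p1:(3,2)->(4,2) | p2:escaped | p3:escaped
Step 3: p0:(2,2)->(3,2) | p1:(4,2)->(5,2) | p2:escaped | p3:escaped
Step 4: p0:(3,2)->(4,2) | p1:(5,2)->(5,3) | p2:escaped | p3:escaped
Step 5: p0:(4,2)->(5,2) | p1:(5,3)->(5,4)->EXIT | p2:escaped | p3:escaped
Step 6: p0:(5,2)->(5,3) | p1:escaped | p2:escaped | p3:escaped

(5,3) ESCAPED ESCAPED ESCAPED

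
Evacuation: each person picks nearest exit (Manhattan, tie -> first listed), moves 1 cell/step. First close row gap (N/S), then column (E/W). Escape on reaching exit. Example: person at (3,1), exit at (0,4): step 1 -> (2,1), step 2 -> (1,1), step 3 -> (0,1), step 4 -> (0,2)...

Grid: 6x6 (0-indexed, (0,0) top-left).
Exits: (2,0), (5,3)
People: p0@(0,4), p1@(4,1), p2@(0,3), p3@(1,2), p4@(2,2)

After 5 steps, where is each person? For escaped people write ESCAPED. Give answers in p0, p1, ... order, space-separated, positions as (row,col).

Step 1: p0:(0,4)->(1,4) | p1:(4,1)->(3,1) | p2:(0,3)->(1,3) | p3:(1,2)->(2,2) | p4:(2,2)->(2,1)
Step 2: p0:(1,4)->(2,4) | p1:(3,1)->(2,1) | p2:(1,3)->(2,3) | p3:(2,2)->(2,1) | p4:(2,1)->(2,0)->EXIT
Step 3: p0:(2,4)->(2,3) | p1:(2,1)->(2,0)->EXIT | p2:(2,3)->(2,2) | p3:(2,1)->(2,0)->EXIT | p4:escaped
Step 4: p0:(2,3)->(2,2) | p1:escaped | p2:(2,2)->(2,1) | p3:escaped | p4:escaped
Step 5: p0:(2,2)->(2,1) | p1:escaped | p2:(2,1)->(2,0)->EXIT | p3:escaped | p4:escaped

(2,1) ESCAPED ESCAPED ESCAPED ESCAPED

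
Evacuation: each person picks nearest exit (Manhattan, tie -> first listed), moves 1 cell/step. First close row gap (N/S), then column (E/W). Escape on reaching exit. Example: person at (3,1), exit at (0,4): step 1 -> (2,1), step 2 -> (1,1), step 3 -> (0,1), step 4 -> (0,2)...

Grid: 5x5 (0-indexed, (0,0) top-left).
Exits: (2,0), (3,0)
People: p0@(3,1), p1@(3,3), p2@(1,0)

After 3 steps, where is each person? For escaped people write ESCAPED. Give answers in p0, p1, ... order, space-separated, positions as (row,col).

Step 1: p0:(3,1)->(3,0)->EXIT | p1:(3,3)->(3,2) | p2:(1,0)->(2,0)->EXIT
Step 2: p0:escaped | p1:(3,2)->(3,1) | p2:escaped
Step 3: p0:escaped | p1:(3,1)->(3,0)->EXIT | p2:escaped

ESCAPED ESCAPED ESCAPED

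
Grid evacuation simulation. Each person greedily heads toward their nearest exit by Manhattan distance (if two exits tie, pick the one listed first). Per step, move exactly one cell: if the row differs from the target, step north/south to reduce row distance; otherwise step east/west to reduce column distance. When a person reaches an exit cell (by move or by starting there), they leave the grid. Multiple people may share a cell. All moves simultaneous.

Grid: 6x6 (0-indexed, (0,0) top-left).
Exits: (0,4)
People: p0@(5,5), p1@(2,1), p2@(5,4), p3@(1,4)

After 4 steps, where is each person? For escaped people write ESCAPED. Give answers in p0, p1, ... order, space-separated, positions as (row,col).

Step 1: p0:(5,5)->(4,5) | p1:(2,1)->(1,1) | p2:(5,4)->(4,4) | p3:(1,4)->(0,4)->EXIT
Step 2: p0:(4,5)->(3,5) | p1:(1,1)->(0,1) | p2:(4,4)->(3,4) | p3:escaped
Step 3: p0:(3,5)->(2,5) | p1:(0,1)->(0,2) | p2:(3,4)->(2,4) | p3:escaped
Step 4: p0:(2,5)->(1,5) | p1:(0,2)->(0,3) | p2:(2,4)->(1,4) | p3:escaped

(1,5) (0,3) (1,4) ESCAPED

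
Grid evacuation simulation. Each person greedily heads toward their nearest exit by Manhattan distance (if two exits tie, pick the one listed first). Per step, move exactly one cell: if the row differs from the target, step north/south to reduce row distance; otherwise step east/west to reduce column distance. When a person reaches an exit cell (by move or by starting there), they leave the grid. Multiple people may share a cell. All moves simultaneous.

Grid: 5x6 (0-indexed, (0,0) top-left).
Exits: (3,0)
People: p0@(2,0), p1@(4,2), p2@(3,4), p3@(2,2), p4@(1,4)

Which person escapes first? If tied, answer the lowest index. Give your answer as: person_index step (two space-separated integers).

Answer: 0 1

Derivation:
Step 1: p0:(2,0)->(3,0)->EXIT | p1:(4,2)->(3,2) | p2:(3,4)->(3,3) | p3:(2,2)->(3,2) | p4:(1,4)->(2,4)
Step 2: p0:escaped | p1:(3,2)->(3,1) | p2:(3,3)->(3,2) | p3:(3,2)->(3,1) | p4:(2,4)->(3,4)
Step 3: p0:escaped | p1:(3,1)->(3,0)->EXIT | p2:(3,2)->(3,1) | p3:(3,1)->(3,0)->EXIT | p4:(3,4)->(3,3)
Step 4: p0:escaped | p1:escaped | p2:(3,1)->(3,0)->EXIT | p3:escaped | p4:(3,3)->(3,2)
Step 5: p0:escaped | p1:escaped | p2:escaped | p3:escaped | p4:(3,2)->(3,1)
Step 6: p0:escaped | p1:escaped | p2:escaped | p3:escaped | p4:(3,1)->(3,0)->EXIT
Exit steps: [1, 3, 4, 3, 6]
First to escape: p0 at step 1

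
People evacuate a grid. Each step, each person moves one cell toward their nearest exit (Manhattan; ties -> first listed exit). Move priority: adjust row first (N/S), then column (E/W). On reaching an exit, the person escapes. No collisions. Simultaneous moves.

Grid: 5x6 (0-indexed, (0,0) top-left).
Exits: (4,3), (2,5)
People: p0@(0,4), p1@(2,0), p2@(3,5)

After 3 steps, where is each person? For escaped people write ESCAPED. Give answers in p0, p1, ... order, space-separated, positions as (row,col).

Step 1: p0:(0,4)->(1,4) | p1:(2,0)->(3,0) | p2:(3,5)->(2,5)->EXIT
Step 2: p0:(1,4)->(2,4) | p1:(3,0)->(4,0) | p2:escaped
Step 3: p0:(2,4)->(2,5)->EXIT | p1:(4,0)->(4,1) | p2:escaped

ESCAPED (4,1) ESCAPED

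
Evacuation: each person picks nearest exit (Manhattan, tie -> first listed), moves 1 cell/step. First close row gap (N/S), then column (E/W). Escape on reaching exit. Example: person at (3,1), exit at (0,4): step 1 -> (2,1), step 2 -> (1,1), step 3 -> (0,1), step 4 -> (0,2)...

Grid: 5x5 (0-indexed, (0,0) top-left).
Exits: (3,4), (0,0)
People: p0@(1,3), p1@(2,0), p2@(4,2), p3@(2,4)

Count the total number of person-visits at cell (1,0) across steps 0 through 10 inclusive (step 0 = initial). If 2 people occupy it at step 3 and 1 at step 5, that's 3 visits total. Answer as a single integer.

Answer: 1

Derivation:
Step 0: p0@(1,3) p1@(2,0) p2@(4,2) p3@(2,4) -> at (1,0): 0 [-], cum=0
Step 1: p0@(2,3) p1@(1,0) p2@(3,2) p3@ESC -> at (1,0): 1 [p1], cum=1
Step 2: p0@(3,3) p1@ESC p2@(3,3) p3@ESC -> at (1,0): 0 [-], cum=1
Step 3: p0@ESC p1@ESC p2@ESC p3@ESC -> at (1,0): 0 [-], cum=1
Total visits = 1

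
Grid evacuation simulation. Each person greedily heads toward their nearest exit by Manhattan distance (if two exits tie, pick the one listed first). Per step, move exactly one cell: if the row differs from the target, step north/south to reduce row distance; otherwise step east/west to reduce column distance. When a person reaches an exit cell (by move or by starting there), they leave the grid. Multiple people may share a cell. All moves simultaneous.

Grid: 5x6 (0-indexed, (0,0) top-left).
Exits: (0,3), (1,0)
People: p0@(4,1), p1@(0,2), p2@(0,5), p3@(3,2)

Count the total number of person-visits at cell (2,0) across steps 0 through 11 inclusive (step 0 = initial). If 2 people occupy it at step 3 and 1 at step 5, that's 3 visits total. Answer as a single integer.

Step 0: p0@(4,1) p1@(0,2) p2@(0,5) p3@(3,2) -> at (2,0): 0 [-], cum=0
Step 1: p0@(3,1) p1@ESC p2@(0,4) p3@(2,2) -> at (2,0): 0 [-], cum=0
Step 2: p0@(2,1) p1@ESC p2@ESC p3@(1,2) -> at (2,0): 0 [-], cum=0
Step 3: p0@(1,1) p1@ESC p2@ESC p3@(0,2) -> at (2,0): 0 [-], cum=0
Step 4: p0@ESC p1@ESC p2@ESC p3@ESC -> at (2,0): 0 [-], cum=0
Total visits = 0

Answer: 0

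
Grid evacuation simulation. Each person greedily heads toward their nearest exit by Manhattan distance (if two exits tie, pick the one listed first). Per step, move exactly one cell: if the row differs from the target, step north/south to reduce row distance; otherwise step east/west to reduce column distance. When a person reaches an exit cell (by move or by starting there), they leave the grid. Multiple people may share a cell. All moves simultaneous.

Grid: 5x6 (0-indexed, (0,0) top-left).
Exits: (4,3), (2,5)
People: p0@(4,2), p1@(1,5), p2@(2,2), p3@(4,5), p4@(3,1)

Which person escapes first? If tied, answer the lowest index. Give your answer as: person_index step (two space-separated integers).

Step 1: p0:(4,2)->(4,3)->EXIT | p1:(1,5)->(2,5)->EXIT | p2:(2,2)->(3,2) | p3:(4,5)->(4,4) | p4:(3,1)->(4,1)
Step 2: p0:escaped | p1:escaped | p2:(3,2)->(4,2) | p3:(4,4)->(4,3)->EXIT | p4:(4,1)->(4,2)
Step 3: p0:escaped | p1:escaped | p2:(4,2)->(4,3)->EXIT | p3:escaped | p4:(4,2)->(4,3)->EXIT
Exit steps: [1, 1, 3, 2, 3]
First to escape: p0 at step 1

Answer: 0 1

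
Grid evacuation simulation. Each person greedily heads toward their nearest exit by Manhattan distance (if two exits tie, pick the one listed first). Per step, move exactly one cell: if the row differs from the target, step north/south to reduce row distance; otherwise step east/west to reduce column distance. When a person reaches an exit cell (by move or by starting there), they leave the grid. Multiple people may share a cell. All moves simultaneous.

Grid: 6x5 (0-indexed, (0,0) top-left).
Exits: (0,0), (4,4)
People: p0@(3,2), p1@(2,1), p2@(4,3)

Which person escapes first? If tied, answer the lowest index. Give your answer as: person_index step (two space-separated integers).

Step 1: p0:(3,2)->(4,2) | p1:(2,1)->(1,1) | p2:(4,3)->(4,4)->EXIT
Step 2: p0:(4,2)->(4,3) | p1:(1,1)->(0,1) | p2:escaped
Step 3: p0:(4,3)->(4,4)->EXIT | p1:(0,1)->(0,0)->EXIT | p2:escaped
Exit steps: [3, 3, 1]
First to escape: p2 at step 1

Answer: 2 1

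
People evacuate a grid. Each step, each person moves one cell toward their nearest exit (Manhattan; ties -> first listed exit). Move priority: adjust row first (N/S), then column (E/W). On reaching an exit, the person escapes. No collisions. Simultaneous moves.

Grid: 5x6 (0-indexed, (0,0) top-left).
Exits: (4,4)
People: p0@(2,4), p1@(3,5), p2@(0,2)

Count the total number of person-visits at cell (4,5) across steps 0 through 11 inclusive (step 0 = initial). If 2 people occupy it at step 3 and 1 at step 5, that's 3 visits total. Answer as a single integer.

Step 0: p0@(2,4) p1@(3,5) p2@(0,2) -> at (4,5): 0 [-], cum=0
Step 1: p0@(3,4) p1@(4,5) p2@(1,2) -> at (4,5): 1 [p1], cum=1
Step 2: p0@ESC p1@ESC p2@(2,2) -> at (4,5): 0 [-], cum=1
Step 3: p0@ESC p1@ESC p2@(3,2) -> at (4,5): 0 [-], cum=1
Step 4: p0@ESC p1@ESC p2@(4,2) -> at (4,5): 0 [-], cum=1
Step 5: p0@ESC p1@ESC p2@(4,3) -> at (4,5): 0 [-], cum=1
Step 6: p0@ESC p1@ESC p2@ESC -> at (4,5): 0 [-], cum=1
Total visits = 1

Answer: 1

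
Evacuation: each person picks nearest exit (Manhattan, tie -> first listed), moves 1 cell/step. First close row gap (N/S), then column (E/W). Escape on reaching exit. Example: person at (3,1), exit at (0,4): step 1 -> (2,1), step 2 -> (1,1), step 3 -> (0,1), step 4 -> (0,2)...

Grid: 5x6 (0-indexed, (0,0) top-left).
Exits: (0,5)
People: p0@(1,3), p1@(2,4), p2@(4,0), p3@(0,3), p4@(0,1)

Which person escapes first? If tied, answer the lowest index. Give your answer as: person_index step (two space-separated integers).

Step 1: p0:(1,3)->(0,3) | p1:(2,4)->(1,4) | p2:(4,0)->(3,0) | p3:(0,3)->(0,4) | p4:(0,1)->(0,2)
Step 2: p0:(0,3)->(0,4) | p1:(1,4)->(0,4) | p2:(3,0)->(2,0) | p3:(0,4)->(0,5)->EXIT | p4:(0,2)->(0,3)
Step 3: p0:(0,4)->(0,5)->EXIT | p1:(0,4)->(0,5)->EXIT | p2:(2,0)->(1,0) | p3:escaped | p4:(0,3)->(0,4)
Step 4: p0:escaped | p1:escaped | p2:(1,0)->(0,0) | p3:escaped | p4:(0,4)->(0,5)->EXIT
Step 5: p0:escaped | p1:escaped | p2:(0,0)->(0,1) | p3:escaped | p4:escaped
Step 6: p0:escaped | p1:escaped | p2:(0,1)->(0,2) | p3:escaped | p4:escaped
Step 7: p0:escaped | p1:escaped | p2:(0,2)->(0,3) | p3:escaped | p4:escaped
Step 8: p0:escaped | p1:escaped | p2:(0,3)->(0,4) | p3:escaped | p4:escaped
Step 9: p0:escaped | p1:escaped | p2:(0,4)->(0,5)->EXIT | p3:escaped | p4:escaped
Exit steps: [3, 3, 9, 2, 4]
First to escape: p3 at step 2

Answer: 3 2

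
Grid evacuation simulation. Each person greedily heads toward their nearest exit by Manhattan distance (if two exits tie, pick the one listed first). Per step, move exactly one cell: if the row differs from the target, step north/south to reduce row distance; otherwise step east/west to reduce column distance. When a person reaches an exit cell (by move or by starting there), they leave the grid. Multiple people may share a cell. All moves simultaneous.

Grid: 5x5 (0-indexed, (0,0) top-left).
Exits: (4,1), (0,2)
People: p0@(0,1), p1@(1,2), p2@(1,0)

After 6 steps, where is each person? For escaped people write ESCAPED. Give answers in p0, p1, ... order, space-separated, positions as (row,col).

Step 1: p0:(0,1)->(0,2)->EXIT | p1:(1,2)->(0,2)->EXIT | p2:(1,0)->(0,0)
Step 2: p0:escaped | p1:escaped | p2:(0,0)->(0,1)
Step 3: p0:escaped | p1:escaped | p2:(0,1)->(0,2)->EXIT

ESCAPED ESCAPED ESCAPED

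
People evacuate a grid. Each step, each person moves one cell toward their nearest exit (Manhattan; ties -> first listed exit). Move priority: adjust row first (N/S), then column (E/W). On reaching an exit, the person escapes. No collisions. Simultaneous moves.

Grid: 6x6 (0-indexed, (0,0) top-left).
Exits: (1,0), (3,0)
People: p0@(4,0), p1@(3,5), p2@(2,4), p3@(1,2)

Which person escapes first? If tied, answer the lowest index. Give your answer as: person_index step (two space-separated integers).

Step 1: p0:(4,0)->(3,0)->EXIT | p1:(3,5)->(3,4) | p2:(2,4)->(1,4) | p3:(1,2)->(1,1)
Step 2: p0:escaped | p1:(3,4)->(3,3) | p2:(1,4)->(1,3) | p3:(1,1)->(1,0)->EXIT
Step 3: p0:escaped | p1:(3,3)->(3,2) | p2:(1,3)->(1,2) | p3:escaped
Step 4: p0:escaped | p1:(3,2)->(3,1) | p2:(1,2)->(1,1) | p3:escaped
Step 5: p0:escaped | p1:(3,1)->(3,0)->EXIT | p2:(1,1)->(1,0)->EXIT | p3:escaped
Exit steps: [1, 5, 5, 2]
First to escape: p0 at step 1

Answer: 0 1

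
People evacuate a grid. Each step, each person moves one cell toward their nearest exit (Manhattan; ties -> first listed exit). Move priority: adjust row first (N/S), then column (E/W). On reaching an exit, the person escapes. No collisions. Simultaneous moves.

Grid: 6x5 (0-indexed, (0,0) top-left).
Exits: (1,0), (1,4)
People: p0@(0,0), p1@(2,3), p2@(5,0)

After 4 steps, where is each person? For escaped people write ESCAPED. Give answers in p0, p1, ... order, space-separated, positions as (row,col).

Step 1: p0:(0,0)->(1,0)->EXIT | p1:(2,3)->(1,3) | p2:(5,0)->(4,0)
Step 2: p0:escaped | p1:(1,3)->(1,4)->EXIT | p2:(4,0)->(3,0)
Step 3: p0:escaped | p1:escaped | p2:(3,0)->(2,0)
Step 4: p0:escaped | p1:escaped | p2:(2,0)->(1,0)->EXIT

ESCAPED ESCAPED ESCAPED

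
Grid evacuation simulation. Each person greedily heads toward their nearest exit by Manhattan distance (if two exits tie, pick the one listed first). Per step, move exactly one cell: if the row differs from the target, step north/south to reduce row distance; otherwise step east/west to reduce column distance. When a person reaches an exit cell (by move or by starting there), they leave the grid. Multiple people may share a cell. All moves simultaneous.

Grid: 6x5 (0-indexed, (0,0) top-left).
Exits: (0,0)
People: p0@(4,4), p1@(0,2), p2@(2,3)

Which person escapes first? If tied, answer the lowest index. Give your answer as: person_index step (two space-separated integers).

Step 1: p0:(4,4)->(3,4) | p1:(0,2)->(0,1) | p2:(2,3)->(1,3)
Step 2: p0:(3,4)->(2,4) | p1:(0,1)->(0,0)->EXIT | p2:(1,3)->(0,3)
Step 3: p0:(2,4)->(1,4) | p1:escaped | p2:(0,3)->(0,2)
Step 4: p0:(1,4)->(0,4) | p1:escaped | p2:(0,2)->(0,1)
Step 5: p0:(0,4)->(0,3) | p1:escaped | p2:(0,1)->(0,0)->EXIT
Step 6: p0:(0,3)->(0,2) | p1:escaped | p2:escaped
Step 7: p0:(0,2)->(0,1) | p1:escaped | p2:escaped
Step 8: p0:(0,1)->(0,0)->EXIT | p1:escaped | p2:escaped
Exit steps: [8, 2, 5]
First to escape: p1 at step 2

Answer: 1 2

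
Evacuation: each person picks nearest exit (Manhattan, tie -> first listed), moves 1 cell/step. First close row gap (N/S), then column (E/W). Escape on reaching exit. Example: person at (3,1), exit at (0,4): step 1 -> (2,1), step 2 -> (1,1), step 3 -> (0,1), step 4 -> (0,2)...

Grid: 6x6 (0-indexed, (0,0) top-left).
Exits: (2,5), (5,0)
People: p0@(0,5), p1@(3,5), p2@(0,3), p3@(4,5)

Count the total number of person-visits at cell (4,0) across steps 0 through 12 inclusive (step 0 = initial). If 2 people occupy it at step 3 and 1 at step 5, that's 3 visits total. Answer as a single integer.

Step 0: p0@(0,5) p1@(3,5) p2@(0,3) p3@(4,5) -> at (4,0): 0 [-], cum=0
Step 1: p0@(1,5) p1@ESC p2@(1,3) p3@(3,5) -> at (4,0): 0 [-], cum=0
Step 2: p0@ESC p1@ESC p2@(2,3) p3@ESC -> at (4,0): 0 [-], cum=0
Step 3: p0@ESC p1@ESC p2@(2,4) p3@ESC -> at (4,0): 0 [-], cum=0
Step 4: p0@ESC p1@ESC p2@ESC p3@ESC -> at (4,0): 0 [-], cum=0
Total visits = 0

Answer: 0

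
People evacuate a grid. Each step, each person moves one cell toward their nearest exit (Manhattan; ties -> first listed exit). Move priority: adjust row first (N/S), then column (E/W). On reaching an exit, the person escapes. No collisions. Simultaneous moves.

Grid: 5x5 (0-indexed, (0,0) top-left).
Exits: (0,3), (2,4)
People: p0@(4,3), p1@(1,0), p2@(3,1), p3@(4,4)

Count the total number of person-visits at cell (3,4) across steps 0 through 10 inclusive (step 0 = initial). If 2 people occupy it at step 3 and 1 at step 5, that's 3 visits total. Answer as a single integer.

Step 0: p0@(4,3) p1@(1,0) p2@(3,1) p3@(4,4) -> at (3,4): 0 [-], cum=0
Step 1: p0@(3,3) p1@(0,0) p2@(2,1) p3@(3,4) -> at (3,4): 1 [p3], cum=1
Step 2: p0@(2,3) p1@(0,1) p2@(2,2) p3@ESC -> at (3,4): 0 [-], cum=1
Step 3: p0@ESC p1@(0,2) p2@(2,3) p3@ESC -> at (3,4): 0 [-], cum=1
Step 4: p0@ESC p1@ESC p2@ESC p3@ESC -> at (3,4): 0 [-], cum=1
Total visits = 1

Answer: 1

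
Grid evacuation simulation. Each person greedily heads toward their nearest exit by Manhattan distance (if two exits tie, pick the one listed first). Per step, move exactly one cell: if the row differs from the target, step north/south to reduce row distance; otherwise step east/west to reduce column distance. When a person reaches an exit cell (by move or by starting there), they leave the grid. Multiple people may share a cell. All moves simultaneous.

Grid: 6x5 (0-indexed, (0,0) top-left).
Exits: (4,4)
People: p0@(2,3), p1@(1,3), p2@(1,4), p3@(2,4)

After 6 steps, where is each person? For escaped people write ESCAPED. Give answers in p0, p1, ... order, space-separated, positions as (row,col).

Step 1: p0:(2,3)->(3,3) | p1:(1,3)->(2,3) | p2:(1,4)->(2,4) | p3:(2,4)->(3,4)
Step 2: p0:(3,3)->(4,3) | p1:(2,3)->(3,3) | p2:(2,4)->(3,4) | p3:(3,4)->(4,4)->EXIT
Step 3: p0:(4,3)->(4,4)->EXIT | p1:(3,3)->(4,3) | p2:(3,4)->(4,4)->EXIT | p3:escaped
Step 4: p0:escaped | p1:(4,3)->(4,4)->EXIT | p2:escaped | p3:escaped

ESCAPED ESCAPED ESCAPED ESCAPED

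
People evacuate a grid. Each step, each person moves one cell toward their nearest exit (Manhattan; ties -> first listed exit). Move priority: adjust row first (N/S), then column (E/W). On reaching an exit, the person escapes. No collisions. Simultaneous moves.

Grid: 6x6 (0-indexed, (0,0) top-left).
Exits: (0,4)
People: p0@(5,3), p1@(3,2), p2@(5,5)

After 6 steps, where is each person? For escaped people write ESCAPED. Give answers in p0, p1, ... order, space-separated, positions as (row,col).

Step 1: p0:(5,3)->(4,3) | p1:(3,2)->(2,2) | p2:(5,5)->(4,5)
Step 2: p0:(4,3)->(3,3) | p1:(2,2)->(1,2) | p2:(4,5)->(3,5)
Step 3: p0:(3,3)->(2,3) | p1:(1,2)->(0,2) | p2:(3,5)->(2,5)
Step 4: p0:(2,3)->(1,3) | p1:(0,2)->(0,3) | p2:(2,5)->(1,5)
Step 5: p0:(1,3)->(0,3) | p1:(0,3)->(0,4)->EXIT | p2:(1,5)->(0,5)
Step 6: p0:(0,3)->(0,4)->EXIT | p1:escaped | p2:(0,5)->(0,4)->EXIT

ESCAPED ESCAPED ESCAPED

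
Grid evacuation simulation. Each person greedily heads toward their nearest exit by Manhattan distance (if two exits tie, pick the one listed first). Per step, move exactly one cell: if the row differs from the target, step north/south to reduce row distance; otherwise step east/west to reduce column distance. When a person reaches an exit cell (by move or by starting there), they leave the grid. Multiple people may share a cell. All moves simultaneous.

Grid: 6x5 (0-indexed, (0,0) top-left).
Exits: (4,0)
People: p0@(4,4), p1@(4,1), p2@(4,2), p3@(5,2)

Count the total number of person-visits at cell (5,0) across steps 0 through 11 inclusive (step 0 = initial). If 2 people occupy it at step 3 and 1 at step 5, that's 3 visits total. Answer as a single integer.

Step 0: p0@(4,4) p1@(4,1) p2@(4,2) p3@(5,2) -> at (5,0): 0 [-], cum=0
Step 1: p0@(4,3) p1@ESC p2@(4,1) p3@(4,2) -> at (5,0): 0 [-], cum=0
Step 2: p0@(4,2) p1@ESC p2@ESC p3@(4,1) -> at (5,0): 0 [-], cum=0
Step 3: p0@(4,1) p1@ESC p2@ESC p3@ESC -> at (5,0): 0 [-], cum=0
Step 4: p0@ESC p1@ESC p2@ESC p3@ESC -> at (5,0): 0 [-], cum=0
Total visits = 0

Answer: 0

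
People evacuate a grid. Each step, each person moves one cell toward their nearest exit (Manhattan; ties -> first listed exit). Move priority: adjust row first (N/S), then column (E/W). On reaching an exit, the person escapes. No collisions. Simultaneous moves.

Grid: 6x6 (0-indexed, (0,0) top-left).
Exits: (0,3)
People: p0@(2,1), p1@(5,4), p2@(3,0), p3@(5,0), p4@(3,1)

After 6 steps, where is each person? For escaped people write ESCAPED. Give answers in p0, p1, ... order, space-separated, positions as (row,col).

Step 1: p0:(2,1)->(1,1) | p1:(5,4)->(4,4) | p2:(3,0)->(2,0) | p3:(5,0)->(4,0) | p4:(3,1)->(2,1)
Step 2: p0:(1,1)->(0,1) | p1:(4,4)->(3,4) | p2:(2,0)->(1,0) | p3:(4,0)->(3,0) | p4:(2,1)->(1,1)
Step 3: p0:(0,1)->(0,2) | p1:(3,4)->(2,4) | p2:(1,0)->(0,0) | p3:(3,0)->(2,0) | p4:(1,1)->(0,1)
Step 4: p0:(0,2)->(0,3)->EXIT | p1:(2,4)->(1,4) | p2:(0,0)->(0,1) | p3:(2,0)->(1,0) | p4:(0,1)->(0,2)
Step 5: p0:escaped | p1:(1,4)->(0,4) | p2:(0,1)->(0,2) | p3:(1,0)->(0,0) | p4:(0,2)->(0,3)->EXIT
Step 6: p0:escaped | p1:(0,4)->(0,3)->EXIT | p2:(0,2)->(0,3)->EXIT | p3:(0,0)->(0,1) | p4:escaped

ESCAPED ESCAPED ESCAPED (0,1) ESCAPED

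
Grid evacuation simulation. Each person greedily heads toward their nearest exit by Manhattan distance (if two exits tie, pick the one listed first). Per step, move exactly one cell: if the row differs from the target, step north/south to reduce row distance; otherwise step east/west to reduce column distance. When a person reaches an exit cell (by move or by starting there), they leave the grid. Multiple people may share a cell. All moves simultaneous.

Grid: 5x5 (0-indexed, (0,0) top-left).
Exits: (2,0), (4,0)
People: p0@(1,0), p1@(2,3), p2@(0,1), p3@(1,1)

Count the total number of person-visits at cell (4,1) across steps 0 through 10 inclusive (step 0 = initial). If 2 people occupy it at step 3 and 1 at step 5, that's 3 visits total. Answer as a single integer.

Step 0: p0@(1,0) p1@(2,3) p2@(0,1) p3@(1,1) -> at (4,1): 0 [-], cum=0
Step 1: p0@ESC p1@(2,2) p2@(1,1) p3@(2,1) -> at (4,1): 0 [-], cum=0
Step 2: p0@ESC p1@(2,1) p2@(2,1) p3@ESC -> at (4,1): 0 [-], cum=0
Step 3: p0@ESC p1@ESC p2@ESC p3@ESC -> at (4,1): 0 [-], cum=0
Total visits = 0

Answer: 0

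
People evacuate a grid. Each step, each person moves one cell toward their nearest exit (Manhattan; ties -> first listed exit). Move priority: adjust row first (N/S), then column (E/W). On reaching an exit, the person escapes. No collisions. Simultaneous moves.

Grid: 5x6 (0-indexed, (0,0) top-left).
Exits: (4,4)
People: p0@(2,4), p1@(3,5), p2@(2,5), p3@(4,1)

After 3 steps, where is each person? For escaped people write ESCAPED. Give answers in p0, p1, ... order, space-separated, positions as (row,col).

Step 1: p0:(2,4)->(3,4) | p1:(3,5)->(4,5) | p2:(2,5)->(3,5) | p3:(4,1)->(4,2)
Step 2: p0:(3,4)->(4,4)->EXIT | p1:(4,5)->(4,4)->EXIT | p2:(3,5)->(4,5) | p3:(4,2)->(4,3)
Step 3: p0:escaped | p1:escaped | p2:(4,5)->(4,4)->EXIT | p3:(4,3)->(4,4)->EXIT

ESCAPED ESCAPED ESCAPED ESCAPED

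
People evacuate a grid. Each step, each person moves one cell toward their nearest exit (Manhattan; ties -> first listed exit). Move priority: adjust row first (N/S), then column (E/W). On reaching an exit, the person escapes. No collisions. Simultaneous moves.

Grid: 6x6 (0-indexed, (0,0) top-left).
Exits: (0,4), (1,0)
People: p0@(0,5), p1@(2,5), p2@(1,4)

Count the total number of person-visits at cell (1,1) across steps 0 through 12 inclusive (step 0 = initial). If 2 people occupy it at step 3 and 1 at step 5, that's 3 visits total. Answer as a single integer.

Step 0: p0@(0,5) p1@(2,5) p2@(1,4) -> at (1,1): 0 [-], cum=0
Step 1: p0@ESC p1@(1,5) p2@ESC -> at (1,1): 0 [-], cum=0
Step 2: p0@ESC p1@(0,5) p2@ESC -> at (1,1): 0 [-], cum=0
Step 3: p0@ESC p1@ESC p2@ESC -> at (1,1): 0 [-], cum=0
Total visits = 0

Answer: 0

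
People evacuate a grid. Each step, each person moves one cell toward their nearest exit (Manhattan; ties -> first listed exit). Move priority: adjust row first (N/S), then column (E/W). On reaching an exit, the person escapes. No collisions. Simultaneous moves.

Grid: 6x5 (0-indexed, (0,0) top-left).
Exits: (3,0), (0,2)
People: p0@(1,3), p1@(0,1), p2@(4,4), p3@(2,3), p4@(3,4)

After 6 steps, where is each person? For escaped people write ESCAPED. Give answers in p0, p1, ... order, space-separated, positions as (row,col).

Step 1: p0:(1,3)->(0,3) | p1:(0,1)->(0,2)->EXIT | p2:(4,4)->(3,4) | p3:(2,3)->(1,3) | p4:(3,4)->(3,3)
Step 2: p0:(0,3)->(0,2)->EXIT | p1:escaped | p2:(3,4)->(3,3) | p3:(1,3)->(0,3) | p4:(3,3)->(3,2)
Step 3: p0:escaped | p1:escaped | p2:(3,3)->(3,2) | p3:(0,3)->(0,2)->EXIT | p4:(3,2)->(3,1)
Step 4: p0:escaped | p1:escaped | p2:(3,2)->(3,1) | p3:escaped | p4:(3,1)->(3,0)->EXIT
Step 5: p0:escaped | p1:escaped | p2:(3,1)->(3,0)->EXIT | p3:escaped | p4:escaped

ESCAPED ESCAPED ESCAPED ESCAPED ESCAPED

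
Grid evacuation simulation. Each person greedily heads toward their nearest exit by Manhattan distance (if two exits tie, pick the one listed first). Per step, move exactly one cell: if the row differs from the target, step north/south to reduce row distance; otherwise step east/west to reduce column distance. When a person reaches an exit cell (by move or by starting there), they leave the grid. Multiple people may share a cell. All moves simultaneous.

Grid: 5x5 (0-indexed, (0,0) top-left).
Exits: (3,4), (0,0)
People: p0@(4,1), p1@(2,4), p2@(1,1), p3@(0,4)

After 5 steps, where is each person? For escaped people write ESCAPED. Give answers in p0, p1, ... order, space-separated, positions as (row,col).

Step 1: p0:(4,1)->(3,1) | p1:(2,4)->(3,4)->EXIT | p2:(1,1)->(0,1) | p3:(0,4)->(1,4)
Step 2: p0:(3,1)->(3,2) | p1:escaped | p2:(0,1)->(0,0)->EXIT | p3:(1,4)->(2,4)
Step 3: p0:(3,2)->(3,3) | p1:escaped | p2:escaped | p3:(2,4)->(3,4)->EXIT
Step 4: p0:(3,3)->(3,4)->EXIT | p1:escaped | p2:escaped | p3:escaped

ESCAPED ESCAPED ESCAPED ESCAPED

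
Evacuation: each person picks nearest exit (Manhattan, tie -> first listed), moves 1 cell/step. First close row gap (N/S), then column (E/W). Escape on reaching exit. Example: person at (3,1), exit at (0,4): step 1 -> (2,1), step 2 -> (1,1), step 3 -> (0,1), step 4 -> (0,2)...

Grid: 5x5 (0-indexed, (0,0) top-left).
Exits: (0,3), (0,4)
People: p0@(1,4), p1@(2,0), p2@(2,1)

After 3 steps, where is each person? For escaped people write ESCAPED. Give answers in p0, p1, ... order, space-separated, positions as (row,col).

Step 1: p0:(1,4)->(0,4)->EXIT | p1:(2,0)->(1,0) | p2:(2,1)->(1,1)
Step 2: p0:escaped | p1:(1,0)->(0,0) | p2:(1,1)->(0,1)
Step 3: p0:escaped | p1:(0,0)->(0,1) | p2:(0,1)->(0,2)

ESCAPED (0,1) (0,2)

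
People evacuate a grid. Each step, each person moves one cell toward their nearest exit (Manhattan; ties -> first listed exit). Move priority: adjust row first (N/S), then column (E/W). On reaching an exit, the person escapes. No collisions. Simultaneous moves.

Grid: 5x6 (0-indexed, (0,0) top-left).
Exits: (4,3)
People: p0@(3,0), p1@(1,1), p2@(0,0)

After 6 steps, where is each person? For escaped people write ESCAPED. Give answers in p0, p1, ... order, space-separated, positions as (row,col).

Step 1: p0:(3,0)->(4,0) | p1:(1,1)->(2,1) | p2:(0,0)->(1,0)
Step 2: p0:(4,0)->(4,1) | p1:(2,1)->(3,1) | p2:(1,0)->(2,0)
Step 3: p0:(4,1)->(4,2) | p1:(3,1)->(4,1) | p2:(2,0)->(3,0)
Step 4: p0:(4,2)->(4,3)->EXIT | p1:(4,1)->(4,2) | p2:(3,0)->(4,0)
Step 5: p0:escaped | p1:(4,2)->(4,3)->EXIT | p2:(4,0)->(4,1)
Step 6: p0:escaped | p1:escaped | p2:(4,1)->(4,2)

ESCAPED ESCAPED (4,2)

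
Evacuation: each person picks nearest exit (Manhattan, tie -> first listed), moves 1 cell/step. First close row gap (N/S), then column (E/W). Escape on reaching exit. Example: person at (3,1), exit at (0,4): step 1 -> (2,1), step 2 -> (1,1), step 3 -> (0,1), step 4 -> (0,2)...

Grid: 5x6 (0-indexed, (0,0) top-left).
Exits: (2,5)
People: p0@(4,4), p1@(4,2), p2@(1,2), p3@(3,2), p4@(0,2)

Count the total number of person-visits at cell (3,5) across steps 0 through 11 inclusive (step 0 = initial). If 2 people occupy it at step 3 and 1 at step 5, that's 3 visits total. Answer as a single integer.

Step 0: p0@(4,4) p1@(4,2) p2@(1,2) p3@(3,2) p4@(0,2) -> at (3,5): 0 [-], cum=0
Step 1: p0@(3,4) p1@(3,2) p2@(2,2) p3@(2,2) p4@(1,2) -> at (3,5): 0 [-], cum=0
Step 2: p0@(2,4) p1@(2,2) p2@(2,3) p3@(2,3) p4@(2,2) -> at (3,5): 0 [-], cum=0
Step 3: p0@ESC p1@(2,3) p2@(2,4) p3@(2,4) p4@(2,3) -> at (3,5): 0 [-], cum=0
Step 4: p0@ESC p1@(2,4) p2@ESC p3@ESC p4@(2,4) -> at (3,5): 0 [-], cum=0
Step 5: p0@ESC p1@ESC p2@ESC p3@ESC p4@ESC -> at (3,5): 0 [-], cum=0
Total visits = 0

Answer: 0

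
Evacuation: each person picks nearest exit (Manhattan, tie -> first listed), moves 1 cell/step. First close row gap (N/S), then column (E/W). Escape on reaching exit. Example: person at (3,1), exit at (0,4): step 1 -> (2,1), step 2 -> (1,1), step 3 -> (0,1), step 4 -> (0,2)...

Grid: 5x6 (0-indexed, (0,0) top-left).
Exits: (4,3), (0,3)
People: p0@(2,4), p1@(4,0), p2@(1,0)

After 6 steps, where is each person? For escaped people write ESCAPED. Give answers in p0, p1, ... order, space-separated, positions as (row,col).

Step 1: p0:(2,4)->(3,4) | p1:(4,0)->(4,1) | p2:(1,0)->(0,0)
Step 2: p0:(3,4)->(4,4) | p1:(4,1)->(4,2) | p2:(0,0)->(0,1)
Step 3: p0:(4,4)->(4,3)->EXIT | p1:(4,2)->(4,3)->EXIT | p2:(0,1)->(0,2)
Step 4: p0:escaped | p1:escaped | p2:(0,2)->(0,3)->EXIT

ESCAPED ESCAPED ESCAPED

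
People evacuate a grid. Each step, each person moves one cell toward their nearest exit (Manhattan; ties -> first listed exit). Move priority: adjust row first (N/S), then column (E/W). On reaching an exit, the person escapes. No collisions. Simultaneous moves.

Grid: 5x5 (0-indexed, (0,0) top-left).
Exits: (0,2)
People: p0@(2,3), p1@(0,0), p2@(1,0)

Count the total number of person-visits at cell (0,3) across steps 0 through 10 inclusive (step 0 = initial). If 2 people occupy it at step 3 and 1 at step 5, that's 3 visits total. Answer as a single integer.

Answer: 1

Derivation:
Step 0: p0@(2,3) p1@(0,0) p2@(1,0) -> at (0,3): 0 [-], cum=0
Step 1: p0@(1,3) p1@(0,1) p2@(0,0) -> at (0,3): 0 [-], cum=0
Step 2: p0@(0,3) p1@ESC p2@(0,1) -> at (0,3): 1 [p0], cum=1
Step 3: p0@ESC p1@ESC p2@ESC -> at (0,3): 0 [-], cum=1
Total visits = 1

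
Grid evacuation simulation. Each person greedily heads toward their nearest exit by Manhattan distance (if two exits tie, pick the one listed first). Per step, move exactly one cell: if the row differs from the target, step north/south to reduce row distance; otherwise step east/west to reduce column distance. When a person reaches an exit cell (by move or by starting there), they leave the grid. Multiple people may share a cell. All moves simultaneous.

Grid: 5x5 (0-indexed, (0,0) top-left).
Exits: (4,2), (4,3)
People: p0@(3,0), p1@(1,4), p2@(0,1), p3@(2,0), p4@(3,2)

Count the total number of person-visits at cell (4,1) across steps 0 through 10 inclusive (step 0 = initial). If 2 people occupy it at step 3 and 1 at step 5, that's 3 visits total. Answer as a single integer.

Step 0: p0@(3,0) p1@(1,4) p2@(0,1) p3@(2,0) p4@(3,2) -> at (4,1): 0 [-], cum=0
Step 1: p0@(4,0) p1@(2,4) p2@(1,1) p3@(3,0) p4@ESC -> at (4,1): 0 [-], cum=0
Step 2: p0@(4,1) p1@(3,4) p2@(2,1) p3@(4,0) p4@ESC -> at (4,1): 1 [p0], cum=1
Step 3: p0@ESC p1@(4,4) p2@(3,1) p3@(4,1) p4@ESC -> at (4,1): 1 [p3], cum=2
Step 4: p0@ESC p1@ESC p2@(4,1) p3@ESC p4@ESC -> at (4,1): 1 [p2], cum=3
Step 5: p0@ESC p1@ESC p2@ESC p3@ESC p4@ESC -> at (4,1): 0 [-], cum=3
Total visits = 3

Answer: 3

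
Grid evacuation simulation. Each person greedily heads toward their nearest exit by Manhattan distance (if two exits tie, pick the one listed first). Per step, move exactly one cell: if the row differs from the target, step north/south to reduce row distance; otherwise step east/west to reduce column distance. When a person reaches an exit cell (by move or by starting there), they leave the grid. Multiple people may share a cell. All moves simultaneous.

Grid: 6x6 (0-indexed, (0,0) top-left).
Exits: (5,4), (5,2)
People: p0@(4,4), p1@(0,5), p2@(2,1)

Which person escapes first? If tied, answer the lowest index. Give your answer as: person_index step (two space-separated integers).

Step 1: p0:(4,4)->(5,4)->EXIT | p1:(0,5)->(1,5) | p2:(2,1)->(3,1)
Step 2: p0:escaped | p1:(1,5)->(2,5) | p2:(3,1)->(4,1)
Step 3: p0:escaped | p1:(2,5)->(3,5) | p2:(4,1)->(5,1)
Step 4: p0:escaped | p1:(3,5)->(4,5) | p2:(5,1)->(5,2)->EXIT
Step 5: p0:escaped | p1:(4,5)->(5,5) | p2:escaped
Step 6: p0:escaped | p1:(5,5)->(5,4)->EXIT | p2:escaped
Exit steps: [1, 6, 4]
First to escape: p0 at step 1

Answer: 0 1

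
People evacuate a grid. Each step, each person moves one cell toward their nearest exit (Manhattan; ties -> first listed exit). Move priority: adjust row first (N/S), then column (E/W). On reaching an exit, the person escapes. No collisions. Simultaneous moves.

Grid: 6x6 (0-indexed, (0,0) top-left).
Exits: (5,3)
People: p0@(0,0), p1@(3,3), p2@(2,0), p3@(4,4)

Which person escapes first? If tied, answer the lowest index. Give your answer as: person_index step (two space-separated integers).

Step 1: p0:(0,0)->(1,0) | p1:(3,3)->(4,3) | p2:(2,0)->(3,0) | p3:(4,4)->(5,4)
Step 2: p0:(1,0)->(2,0) | p1:(4,3)->(5,3)->EXIT | p2:(3,0)->(4,0) | p3:(5,4)->(5,3)->EXIT
Step 3: p0:(2,0)->(3,0) | p1:escaped | p2:(4,0)->(5,0) | p3:escaped
Step 4: p0:(3,0)->(4,0) | p1:escaped | p2:(5,0)->(5,1) | p3:escaped
Step 5: p0:(4,0)->(5,0) | p1:escaped | p2:(5,1)->(5,2) | p3:escaped
Step 6: p0:(5,0)->(5,1) | p1:escaped | p2:(5,2)->(5,3)->EXIT | p3:escaped
Step 7: p0:(5,1)->(5,2) | p1:escaped | p2:escaped | p3:escaped
Step 8: p0:(5,2)->(5,3)->EXIT | p1:escaped | p2:escaped | p3:escaped
Exit steps: [8, 2, 6, 2]
First to escape: p1 at step 2

Answer: 1 2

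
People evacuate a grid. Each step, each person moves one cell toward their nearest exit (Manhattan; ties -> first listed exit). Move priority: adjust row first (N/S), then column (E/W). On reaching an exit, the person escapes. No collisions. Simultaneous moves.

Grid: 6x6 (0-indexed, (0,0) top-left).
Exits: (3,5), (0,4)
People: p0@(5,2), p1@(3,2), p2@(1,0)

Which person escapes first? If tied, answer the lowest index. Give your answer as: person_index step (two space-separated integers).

Step 1: p0:(5,2)->(4,2) | p1:(3,2)->(3,3) | p2:(1,0)->(0,0)
Step 2: p0:(4,2)->(3,2) | p1:(3,3)->(3,4) | p2:(0,0)->(0,1)
Step 3: p0:(3,2)->(3,3) | p1:(3,4)->(3,5)->EXIT | p2:(0,1)->(0,2)
Step 4: p0:(3,3)->(3,4) | p1:escaped | p2:(0,2)->(0,3)
Step 5: p0:(3,4)->(3,5)->EXIT | p1:escaped | p2:(0,3)->(0,4)->EXIT
Exit steps: [5, 3, 5]
First to escape: p1 at step 3

Answer: 1 3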